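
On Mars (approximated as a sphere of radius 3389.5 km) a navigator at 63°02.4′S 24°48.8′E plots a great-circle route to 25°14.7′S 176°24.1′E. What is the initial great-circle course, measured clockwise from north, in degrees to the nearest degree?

Δλ = 151.588° = 2.6457 rad.
y = sin Δλ · cos φ₂ = (0.4758)(0.9045) = 0.4304
x = cos φ₁ sin φ₂ − sin φ₁ cos φ₂ cos Δλ = (0.4534)(-0.4265) − (-0.8913)(0.9045)(-0.8796) = -0.9024
θ = atan2(y, x) = 154.50°, so the bearing is 155°.

155°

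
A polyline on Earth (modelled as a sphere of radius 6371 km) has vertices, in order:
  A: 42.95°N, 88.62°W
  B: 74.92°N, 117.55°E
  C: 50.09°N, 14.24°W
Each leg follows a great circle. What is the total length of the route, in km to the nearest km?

Leg A→B: central angle 1.0622 rad, distance 6767.0 km.
Leg B→C: central angle 0.8900 rad, distance 5670.3 km.
Total: 6767.0 + 5670.3 ≈ 12437 km.

12437 km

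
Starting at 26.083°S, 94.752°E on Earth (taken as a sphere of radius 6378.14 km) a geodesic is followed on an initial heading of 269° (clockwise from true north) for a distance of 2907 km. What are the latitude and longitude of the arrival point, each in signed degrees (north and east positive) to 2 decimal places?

-23.68°, 66.03°

Angular distance δ = d/R = 2907/6378.14 = 0.45578 rad; initial bearing θ = 4.6949 rad.
sin φ₂ = sin φ₁ cos δ + cos φ₁ sin δ cos θ = (-0.4397)(0.8979) + (0.8982)(0.4402)(-0.0175) = -0.4017, so φ₂ = -23.68°.
Δλ = atan2(sin θ sin δ cos φ₁, cos δ − sin φ₁ sin φ₂) = atan2(-0.3953, 0.7213) = -28.722°.
λ₂ = 94.752° − 28.722° = 66.03°.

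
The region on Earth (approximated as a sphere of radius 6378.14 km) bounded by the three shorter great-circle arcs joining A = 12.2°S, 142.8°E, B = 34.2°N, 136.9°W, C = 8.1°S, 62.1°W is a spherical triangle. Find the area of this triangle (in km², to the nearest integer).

Side lengths (central angles): a = 1.4349, b = 2.5829, c = 1.5534 rad; semiperimeter s = 2.7856.
By l'Huilier's theorem, tan(E/4) = √[tan(s/2) tan((s−a)/2) tan((s−b)/2) tan((s−c)/2)], giving spherical excess E = 2.0607 rad.
Area = E·R² = 2.0607 × (6378.14)² ≈ 83830932 km².

83830932 km²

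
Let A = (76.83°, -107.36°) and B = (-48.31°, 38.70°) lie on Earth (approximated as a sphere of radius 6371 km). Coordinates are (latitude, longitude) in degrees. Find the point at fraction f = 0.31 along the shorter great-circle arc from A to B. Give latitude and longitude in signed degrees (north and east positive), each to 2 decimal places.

52.30°, 15.81°

Central angle δ = 2.5922 rad. Interpolating on the sphere with fraction f = 0.31:
P = [sin((1−f)δ)·A + sin(fδ)·B] / sin δ = 1.8698·A + 1.3785·B in Cartesian coordinates,
giving P = (0.5884, 0.1666, 0.7912), i.e. latitude 52.30°, longitude 15.81°.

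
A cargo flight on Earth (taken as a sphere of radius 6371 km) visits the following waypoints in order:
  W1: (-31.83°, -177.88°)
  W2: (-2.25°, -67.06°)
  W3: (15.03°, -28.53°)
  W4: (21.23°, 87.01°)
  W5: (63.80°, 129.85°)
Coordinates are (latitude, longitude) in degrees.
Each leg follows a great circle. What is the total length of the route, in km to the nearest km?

Leg W1→W2: central angle 1.8557 rad, distance 11822.5 km.
Leg W2→W3: central angle 0.7306 rad, distance 4654.8 km.
Leg W3→W4: central angle 1.8694 rad, distance 11910.2 km.
Leg W4→W5: central angle 0.8935 rad, distance 5692.6 km.
Total: 11822.5 + 4654.8 + 11910.2 + 5692.6 ≈ 34080 km.

34080 km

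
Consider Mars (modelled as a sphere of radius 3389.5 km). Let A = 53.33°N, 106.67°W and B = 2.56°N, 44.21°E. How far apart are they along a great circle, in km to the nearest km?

7042 km

In radians: φ₁ = 0.9308, φ₂ = 0.0447, Δλ = 150.880° = 2.6334 rad.
Haversine: a = sin²(Δφ/2) + cos φ₁ cos φ₂ sin²(Δλ/2) = 0.1838 + (0.5972)(0.9990)(0.9368) = 0.74269.
Central angle c = 2·arcsin(√a) = 2.07759 rad.
Distance = R·c = 3389.5 × 2.0776 ≈ 7042 km.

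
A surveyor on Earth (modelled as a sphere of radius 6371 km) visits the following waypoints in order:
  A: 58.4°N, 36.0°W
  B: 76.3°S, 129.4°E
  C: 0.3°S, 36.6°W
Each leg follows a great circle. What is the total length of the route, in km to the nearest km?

29395 km

Leg A→B: central angle 2.8164 rad, distance 17943.2 km.
Leg B→C: central angle 1.7974 rad, distance 11451.5 km.
Total: 17943.2 + 11451.5 ≈ 29395 km.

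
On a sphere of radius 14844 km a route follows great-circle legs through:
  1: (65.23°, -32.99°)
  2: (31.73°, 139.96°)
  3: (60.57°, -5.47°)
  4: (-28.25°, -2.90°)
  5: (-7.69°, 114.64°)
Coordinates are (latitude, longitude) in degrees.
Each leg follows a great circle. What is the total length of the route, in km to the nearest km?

Leg 1→2: central angle 1.4466 rad, distance 21473.4 km.
Leg 2→3: central angle 1.4566 rad, distance 21622.2 km.
Leg 3→4: central angle 1.5506 rad, distance 23017.7 km.
Leg 4→5: central angle 1.9180 rad, distance 28471.2 km.
Total: 21473.4 + 21622.2 + 23017.7 + 28471.2 ≈ 94584 km.

94584 km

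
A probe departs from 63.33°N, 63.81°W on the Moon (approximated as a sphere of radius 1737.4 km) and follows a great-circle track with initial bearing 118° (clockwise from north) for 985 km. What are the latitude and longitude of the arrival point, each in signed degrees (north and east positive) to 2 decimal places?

39.84°, -25.67°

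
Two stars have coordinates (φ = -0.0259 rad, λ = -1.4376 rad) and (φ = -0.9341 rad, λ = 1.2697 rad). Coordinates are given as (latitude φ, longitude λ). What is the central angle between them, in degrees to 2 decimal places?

Let φ₁ = -0.0259 rad, φ₂ = -0.9341 rad, and Δλ = 2.7073 rad.
cos c = sin φ₁ sin φ₂ + cos φ₁ cos φ₂ cos Δλ = (-0.0259)(-0.8041) + (0.9997)(0.5945)(-0.9072) = -0.51835,
so c = arccos(-0.51835) = 2.11571 rad.
So the angular separation is 121.22°.

121.22°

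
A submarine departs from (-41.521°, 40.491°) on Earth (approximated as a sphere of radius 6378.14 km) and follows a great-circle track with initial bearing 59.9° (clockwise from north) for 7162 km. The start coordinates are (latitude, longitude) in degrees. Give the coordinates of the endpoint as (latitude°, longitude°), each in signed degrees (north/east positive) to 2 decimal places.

Angular distance δ = d/R = 7162/6378.14 = 1.12290 rad; initial bearing θ = 1.0455 rad.
sin φ₂ = sin φ₁ cos δ + cos φ₁ sin δ cos θ = (-0.6629)(0.4331) + (0.7487)(0.9014)(0.5015) = 0.0514, so φ₂ = 2.94°.
Δλ = atan2(sin θ sin δ cos φ₁, cos δ − sin φ₁ sin φ₂) = atan2(0.5839, 0.4671) = 51.338°.
λ₂ = 40.491° + 51.338° = 91.83°.

2.94°, 91.83°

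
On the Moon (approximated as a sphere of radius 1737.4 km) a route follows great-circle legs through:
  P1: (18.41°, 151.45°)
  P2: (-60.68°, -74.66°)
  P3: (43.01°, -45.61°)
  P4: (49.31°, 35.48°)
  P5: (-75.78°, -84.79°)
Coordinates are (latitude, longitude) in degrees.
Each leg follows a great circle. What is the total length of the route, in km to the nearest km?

13084 km

Leg P1→P2: central angle 2.2111 rad, distance 3841.6 km.
Leg P2→P3: central angle 1.8564 rad, distance 3225.3 km.
Leg P3→P4: central angle 0.9384 rad, distance 1630.4 km.
Leg P4→P5: central angle 2.5248 rad, distance 4386.6 km.
Total: 3841.6 + 3225.3 + 1630.4 + 4386.6 ≈ 13084 km.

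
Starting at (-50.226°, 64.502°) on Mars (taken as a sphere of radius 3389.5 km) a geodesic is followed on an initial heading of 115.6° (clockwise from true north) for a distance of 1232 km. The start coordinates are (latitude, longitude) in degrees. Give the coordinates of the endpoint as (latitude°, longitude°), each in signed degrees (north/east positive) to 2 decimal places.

-54.75°, 98.25°

Angular distance δ = d/R = 1232/3389.5 = 0.36348 rad; initial bearing θ = 2.0176 rad.
sin φ₂ = sin φ₁ cos δ + cos φ₁ sin δ cos θ = (-0.7686)(0.9347) + (0.6398)(0.3555)(-0.4321) = -0.8166, so φ₂ = -54.75°.
Δλ = atan2(sin θ sin δ cos φ₁, cos δ − sin φ₁ sin φ₂) = atan2(0.2051, 0.3070) = 33.747°.
λ₂ = 64.502° + 33.747° = 98.25°.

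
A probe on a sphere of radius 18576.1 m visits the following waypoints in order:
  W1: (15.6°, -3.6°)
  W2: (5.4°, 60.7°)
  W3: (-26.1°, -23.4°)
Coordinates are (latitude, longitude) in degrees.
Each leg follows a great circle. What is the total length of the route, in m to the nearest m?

48933 m

Leg W1→W2: central angle 1.1139 rad, distance 20692.5 m.
Leg W2→W3: central angle 1.5203 rad, distance 28240.8 m.
Total: 20692.5 + 28240.8 ≈ 48933 m.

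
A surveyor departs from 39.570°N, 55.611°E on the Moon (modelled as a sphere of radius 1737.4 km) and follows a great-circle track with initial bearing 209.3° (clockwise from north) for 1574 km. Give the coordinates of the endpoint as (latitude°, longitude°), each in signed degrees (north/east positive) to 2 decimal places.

-7.82°, 32.73°

Angular distance δ = d/R = 1574/1737.4 = 0.90595 rad; initial bearing θ = 3.6530 rad.
sin φ₂ = sin φ₁ cos δ + cos φ₁ sin δ cos θ = (0.6370)(0.6169) + (0.7708)(0.7870)(-0.8721) = -0.1361, so φ₂ = -7.82°.
Δλ = atan2(sin θ sin δ cos φ₁, cos δ − sin φ₁ sin φ₂) = atan2(-0.2969, 0.7036) = -22.878°.
λ₂ = 55.611° − 22.878° = 32.73°.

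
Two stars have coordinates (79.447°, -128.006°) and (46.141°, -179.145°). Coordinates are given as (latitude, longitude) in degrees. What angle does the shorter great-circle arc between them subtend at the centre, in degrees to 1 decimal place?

In radians: φ₁ = 1.3866, φ₂ = 0.8053, Δλ = -51.139° = -0.8925 rad.
cos c = sin φ₁ sin φ₂ + cos φ₁ cos φ₂ cos Δλ = (0.9831)(0.7210) + (0.1831)(0.6929)(0.6274) = 0.78847,
so c = arccos(0.78847) = 0.66248 rad.
So the angular separation is 38.0°.

38.0°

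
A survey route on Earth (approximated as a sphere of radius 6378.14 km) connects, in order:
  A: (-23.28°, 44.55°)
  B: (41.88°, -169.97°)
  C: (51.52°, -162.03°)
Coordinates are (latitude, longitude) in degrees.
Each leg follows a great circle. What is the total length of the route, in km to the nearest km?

Leg A→B: central angle 2.5452 rad, distance 16233.4 km.
Leg B→C: central angle 0.1930 rad, distance 1230.8 km.
Total: 16233.4 + 1230.8 ≈ 17464 km.

17464 km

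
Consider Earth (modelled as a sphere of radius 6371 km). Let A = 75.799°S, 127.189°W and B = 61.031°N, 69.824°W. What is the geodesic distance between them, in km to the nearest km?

With latitudes φ₁ = -75.799°, φ₂ = 61.031° and longitude difference Δλ = 57.365°:
cos c = sin φ₁ sin φ₂ + cos φ₁ cos φ₂ cos Δλ = (-0.9694)(0.8749) + (0.2453)(0.4843)(0.5393) = -0.78407,
so c = arccos(-0.78407) = 2.47199 rad.
Distance = R·c = 6371 × 2.4720 ≈ 15749 km.

15749 km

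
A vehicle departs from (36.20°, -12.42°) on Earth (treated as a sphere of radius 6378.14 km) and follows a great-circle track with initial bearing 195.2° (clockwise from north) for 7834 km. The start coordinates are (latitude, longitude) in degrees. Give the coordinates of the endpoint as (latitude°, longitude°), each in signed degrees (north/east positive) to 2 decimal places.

-32.35°, -29.42°

Angular distance δ = d/R = 7834/6378.14 = 1.22826 rad; initial bearing θ = 3.4069 rad.
sin φ₂ = sin φ₁ cos δ + cos φ₁ sin δ cos θ = (0.5906)(0.3359) + (0.8070)(0.9419)(-0.9650) = -0.5351, so φ₂ = -32.35°.
Δλ = atan2(sin θ sin δ cos φ₁, cos δ − sin φ₁ sin φ₂) = atan2(-0.1993, 0.6519) = -16.998°.
λ₂ = -12.420° − 16.998° = -29.42°.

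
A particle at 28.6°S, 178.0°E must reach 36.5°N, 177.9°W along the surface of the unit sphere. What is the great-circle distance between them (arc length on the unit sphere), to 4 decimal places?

1.1382

With latitudes φ₁ = -28.600°, φ₂ = 36.500° and longitude difference Δλ = 4.100°:
cos c = sin φ₁ sin φ₂ + cos φ₁ cos φ₂ cos Δλ = (-0.4787)(0.5948) + (0.8780)(0.8039)(0.9974) = 0.41923,
so c = arccos(0.41923) = 1.13820 rad.
On the unit sphere the arc length equals the central angle: 1.1382.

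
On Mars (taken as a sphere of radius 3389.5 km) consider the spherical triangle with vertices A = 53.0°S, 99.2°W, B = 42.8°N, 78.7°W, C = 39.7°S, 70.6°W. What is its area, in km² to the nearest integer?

3726226 km²

Side lengths (central angles): a = 1.4456, b = 0.4111, c = 1.7002 rad; semiperimeter s = 1.7784.
By l'Huilier's theorem, tan(E/4) = √[tan(s/2) tan((s−a)/2) tan((s−b)/2) tan((s−c)/2)], giving spherical excess E = 0.3243 rad.
Area = E·R² = 0.3243 × (3389.5)² ≈ 3726226 km².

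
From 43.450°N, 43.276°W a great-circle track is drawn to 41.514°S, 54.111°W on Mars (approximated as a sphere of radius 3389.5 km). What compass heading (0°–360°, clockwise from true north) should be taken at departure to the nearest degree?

188°

With φ₁ = 0.7583, φ₂ = -0.7246, Δλ = -0.1891 rad, the forward-azimuth formula gives
θ = atan2( sin Δλ cos φ₂ , cos φ₁ sin φ₂ − sin φ₁ cos φ₂ cos Δλ ) = atan2(-0.1408, -0.9870) = -171.88°.
Adding 360° brings this into [0°, 360°): 188°.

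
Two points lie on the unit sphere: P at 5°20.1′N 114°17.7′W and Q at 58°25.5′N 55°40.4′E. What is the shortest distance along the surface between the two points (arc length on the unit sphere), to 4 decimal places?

In radians: φ₁ = 0.0931, φ₂ = 1.0197, Δλ = 169.968° = 2.9665 rad.
cos c = sin φ₁ sin φ₂ + cos φ₁ cos φ₂ cos Δλ = (0.0930)(0.8520) + (0.9957)(0.5236)(-0.9847) = -0.43416,
so c = arccos(-0.43416) = 2.01990 rad.
On the unit sphere the arc length equals the central angle: 2.0199.

2.0199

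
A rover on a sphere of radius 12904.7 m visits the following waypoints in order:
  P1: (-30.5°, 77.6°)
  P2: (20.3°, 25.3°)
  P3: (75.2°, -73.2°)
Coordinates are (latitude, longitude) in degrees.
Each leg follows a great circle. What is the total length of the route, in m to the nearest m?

32432 m

Leg P1→P2: central angle 1.2471 rad, distance 16093.1 m.
Leg P2→P3: central angle 1.2661 rad, distance 16338.5 m.
Total: 16093.1 + 16338.5 ≈ 32432 m.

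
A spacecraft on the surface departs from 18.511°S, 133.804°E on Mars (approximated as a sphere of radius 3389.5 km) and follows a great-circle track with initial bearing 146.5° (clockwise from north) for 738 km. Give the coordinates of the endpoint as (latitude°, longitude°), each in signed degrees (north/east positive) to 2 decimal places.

-28.74°, 141.62°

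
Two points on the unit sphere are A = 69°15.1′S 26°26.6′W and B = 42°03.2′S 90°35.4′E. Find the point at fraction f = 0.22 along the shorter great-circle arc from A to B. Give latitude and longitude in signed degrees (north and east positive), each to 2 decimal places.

-74.22°, 13.31°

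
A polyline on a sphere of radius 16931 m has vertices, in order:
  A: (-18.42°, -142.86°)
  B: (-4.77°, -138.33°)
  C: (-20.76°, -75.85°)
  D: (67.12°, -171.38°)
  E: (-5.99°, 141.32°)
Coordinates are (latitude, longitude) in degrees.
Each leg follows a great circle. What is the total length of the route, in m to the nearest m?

79371 m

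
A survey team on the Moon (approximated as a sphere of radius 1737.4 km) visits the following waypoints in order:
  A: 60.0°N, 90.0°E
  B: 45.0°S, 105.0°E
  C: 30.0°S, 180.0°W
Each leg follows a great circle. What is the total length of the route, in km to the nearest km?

5001 km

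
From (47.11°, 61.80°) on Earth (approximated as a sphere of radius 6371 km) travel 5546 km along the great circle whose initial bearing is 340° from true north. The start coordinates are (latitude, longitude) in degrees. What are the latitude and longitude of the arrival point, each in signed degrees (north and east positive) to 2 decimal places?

Angular distance δ = d/R = 5546/6371 = 0.87051 rad; initial bearing θ = 5.9341 rad.
sin φ₂ = sin φ₁ cos δ + cos φ₁ sin δ cos θ = (0.7327)(0.6444) + (0.6806)(0.7647)(0.9397) = 0.9612, so φ₂ = 73.99°.
Δλ = atan2(sin θ sin δ cos φ₁, cos δ − sin φ₁ sin φ₂) = atan2(-0.1780, -0.0598) = -108.567°.
λ₂ = 61.800° − 108.567° = -46.77°.

73.99°, -46.77°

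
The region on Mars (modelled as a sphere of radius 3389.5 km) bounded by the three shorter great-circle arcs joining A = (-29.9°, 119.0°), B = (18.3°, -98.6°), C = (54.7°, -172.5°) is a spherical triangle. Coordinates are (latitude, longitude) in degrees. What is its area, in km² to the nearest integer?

Side lengths (central angles): a = 1.1501, b = 1.7959, c = 2.5126 rad; semiperimeter s = 2.7293.
By l'Huilier's theorem, tan(E/4) = √[tan(s/2) tan((s−a)/2) tan((s−b)/2) tan((s−c)/2)], giving spherical excess E = 1.8995 rad.
Area = E·R² = 1.8995 × (3389.5)² ≈ 21822443 km².

21822443 km²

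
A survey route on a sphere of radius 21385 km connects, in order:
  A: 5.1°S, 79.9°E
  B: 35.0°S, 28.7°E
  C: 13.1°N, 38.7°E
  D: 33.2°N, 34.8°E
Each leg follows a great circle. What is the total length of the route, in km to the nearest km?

46740 km

Leg A→B: central angle 0.9737 rad, distance 20822.7 km.
Leg B→C: central angle 0.8557 rad, distance 18298.5 km.
Leg C→D: central angle 0.3563 rad, distance 7618.7 km.
Total: 20822.7 + 18298.5 + 7618.7 ≈ 46740 km.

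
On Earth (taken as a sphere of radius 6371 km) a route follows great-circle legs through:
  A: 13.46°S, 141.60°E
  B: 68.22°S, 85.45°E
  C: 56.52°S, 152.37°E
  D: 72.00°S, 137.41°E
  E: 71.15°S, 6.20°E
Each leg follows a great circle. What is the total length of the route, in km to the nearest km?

16317 km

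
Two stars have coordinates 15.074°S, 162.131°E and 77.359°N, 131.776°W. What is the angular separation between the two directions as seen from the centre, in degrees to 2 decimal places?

99.68°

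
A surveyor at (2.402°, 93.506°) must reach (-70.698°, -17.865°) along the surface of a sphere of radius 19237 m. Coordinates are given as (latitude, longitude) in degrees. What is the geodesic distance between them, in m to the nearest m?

With latitudes φ₁ = 2.402°, φ₂ = -70.698° and longitude difference Δλ = -111.371°:
Haversine: a = sin²(Δφ/2) + cos φ₁ cos φ₂ sin²(Δλ/2) = 0.3546 + (0.9991)(0.3305)(0.6822) = 0.57995.
Central angle c = 2·arcsin(√a) = 1.73139 rad.
Distance = R·c = 19237 × 1.7314 ≈ 33307 m.

33307 m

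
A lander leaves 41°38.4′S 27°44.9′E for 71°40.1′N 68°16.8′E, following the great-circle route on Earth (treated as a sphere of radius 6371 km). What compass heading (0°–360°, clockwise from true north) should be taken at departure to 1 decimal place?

13.2°

With φ₁ = -0.7268, φ₂ = 1.2508, Δλ = 0.7074 rad, the forward-azimuth formula gives
θ = atan2( sin Δλ cos φ₂ , cos φ₁ sin φ₂ − sin φ₁ cos φ₂ cos Δλ ) = atan2(0.2044, 0.8682) = 13.25°.
So the initial bearing is 13.2°.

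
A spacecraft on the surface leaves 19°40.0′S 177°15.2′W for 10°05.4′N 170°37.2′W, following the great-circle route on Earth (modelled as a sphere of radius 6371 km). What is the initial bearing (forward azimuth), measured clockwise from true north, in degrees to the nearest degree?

With φ₁ = -0.3432, φ₂ = 0.1761, Δλ = 0.1158 rad, the forward-azimuth formula gives
θ = atan2( sin Δλ cos φ₂ , cos φ₁ sin φ₂ − sin φ₁ cos φ₂ cos Δλ ) = atan2(0.1137, 0.4941) = 12.96°.
So the initial bearing is 13°.

13°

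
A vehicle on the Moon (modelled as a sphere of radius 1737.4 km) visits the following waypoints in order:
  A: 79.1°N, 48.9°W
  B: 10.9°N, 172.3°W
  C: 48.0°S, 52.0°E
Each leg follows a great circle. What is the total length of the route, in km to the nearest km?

Leg A→B: central angle 1.4872 rad, distance 2583.9 km.
Leg B→C: central angle 2.2278 rad, distance 3870.6 km.
Total: 2583.9 + 3870.6 ≈ 6455 km.

6455 km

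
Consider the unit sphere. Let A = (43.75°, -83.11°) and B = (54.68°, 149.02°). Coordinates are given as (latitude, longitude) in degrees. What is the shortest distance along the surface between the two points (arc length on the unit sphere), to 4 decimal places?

1.2579

Let φ₁ = 0.7636 rad, φ₂ = 0.9543 rad, and Δλ = -2.2318 rad.
Haversine: a = sin²(Δφ/2) + cos φ₁ cos φ₂ sin²(Δλ/2) = 0.0091 + (0.7224)(0.5781)(0.8069) = 0.34607.
Central angle c = 2·arcsin(√a) = 1.25785 rad.
On the unit sphere the arc length equals the central angle: 1.2579.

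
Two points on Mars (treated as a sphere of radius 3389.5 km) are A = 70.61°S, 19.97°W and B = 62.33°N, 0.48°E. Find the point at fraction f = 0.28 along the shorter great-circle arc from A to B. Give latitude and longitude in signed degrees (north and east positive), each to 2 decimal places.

Central angle δ = 2.3336 rad. Interpolating on the sphere with fraction f = 0.28:
P = [sin((1−f)δ)·A + sin(fδ)·B] / sin δ = 1.3750·A + 0.8409·B in Cartesian coordinates,
giving P = (0.8195, -0.1526, -0.5523), i.e. latitude -33.53°, longitude -10.55°.

-33.53°, -10.55°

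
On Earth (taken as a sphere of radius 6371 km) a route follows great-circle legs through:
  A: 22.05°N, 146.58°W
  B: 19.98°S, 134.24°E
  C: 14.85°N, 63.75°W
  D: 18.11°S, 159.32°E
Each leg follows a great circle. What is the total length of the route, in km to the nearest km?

43226 km

Leg A→B: central angle 1.5355 rad, distance 9783.0 km.
Leg B→C: central angle 2.8291 rad, distance 18024.4 km.
Leg C→D: central angle 2.4201 rad, distance 15418.3 km.
Total: 9783.0 + 18024.4 + 15418.3 ≈ 43226 km.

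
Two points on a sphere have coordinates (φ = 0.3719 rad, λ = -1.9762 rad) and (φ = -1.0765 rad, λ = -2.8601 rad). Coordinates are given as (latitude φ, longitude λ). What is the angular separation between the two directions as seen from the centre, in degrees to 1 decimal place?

In radians: φ₁ = 0.3719, φ₂ = -1.0765, Δλ = -50.644° = -0.8839 rad.
Haversine: a = sin²(Δφ/2) + cos φ₁ cos φ₂ sin²(Δλ/2) = 0.4390 + (0.9316)(0.4744)(0.1829) = 0.51981.
Central angle c = 2·arcsin(√a) = 1.61042 rad.
So the angular separation is 92.3°.

92.3°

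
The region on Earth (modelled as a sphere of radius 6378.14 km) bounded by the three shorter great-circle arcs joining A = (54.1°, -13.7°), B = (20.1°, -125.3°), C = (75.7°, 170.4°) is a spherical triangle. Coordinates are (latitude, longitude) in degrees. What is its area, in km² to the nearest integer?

24300539 km²

Side lengths (central angles): a = 1.1223, b = 0.8757, c = 1.4951 rad; semiperimeter s = 1.7465.
By l'Huilier's theorem, tan(E/4) = √[tan(s/2) tan((s−a)/2) tan((s−b)/2) tan((s−c)/2)], giving spherical excess E = 0.5973 rad.
Area = E·R² = 0.5973 × (6378.14)² ≈ 24300539 km².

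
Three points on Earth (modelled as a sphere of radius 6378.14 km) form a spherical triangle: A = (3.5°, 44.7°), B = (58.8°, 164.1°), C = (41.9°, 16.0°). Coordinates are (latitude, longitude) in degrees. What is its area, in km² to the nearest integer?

26823436 km²

Side lengths (central angles): a = 1.3244, b = 0.8060, c = 1.7738 rad; semiperimeter s = 1.9521.
By l'Huilier's theorem, tan(E/4) = √[tan(s/2) tan((s−a)/2) tan((s−b)/2) tan((s−c)/2)], giving spherical excess E = 0.6594 rad.
Area = E·R² = 0.6594 × (6378.14)² ≈ 26823436 km².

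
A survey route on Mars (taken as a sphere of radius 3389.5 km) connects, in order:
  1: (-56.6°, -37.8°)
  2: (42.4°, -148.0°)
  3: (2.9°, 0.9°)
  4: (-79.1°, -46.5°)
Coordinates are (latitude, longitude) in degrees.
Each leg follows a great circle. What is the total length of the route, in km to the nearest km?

20522 km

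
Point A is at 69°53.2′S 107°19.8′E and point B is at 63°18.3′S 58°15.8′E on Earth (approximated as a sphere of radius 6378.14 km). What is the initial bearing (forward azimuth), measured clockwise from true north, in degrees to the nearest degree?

265°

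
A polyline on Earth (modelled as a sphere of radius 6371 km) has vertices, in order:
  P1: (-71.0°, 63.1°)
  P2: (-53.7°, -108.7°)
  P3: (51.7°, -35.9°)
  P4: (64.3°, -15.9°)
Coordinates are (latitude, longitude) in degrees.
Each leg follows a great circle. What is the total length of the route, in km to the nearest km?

21470 km

Leg P1→P2: central angle 0.9628 rad, distance 6133.8 km.
Leg P2→P3: central angle 2.1223 rad, distance 13521.2 km.
Leg P3→P4: central angle 0.2848 rad, distance 1814.7 km.
Total: 6133.8 + 13521.2 + 1814.7 ≈ 21470 km.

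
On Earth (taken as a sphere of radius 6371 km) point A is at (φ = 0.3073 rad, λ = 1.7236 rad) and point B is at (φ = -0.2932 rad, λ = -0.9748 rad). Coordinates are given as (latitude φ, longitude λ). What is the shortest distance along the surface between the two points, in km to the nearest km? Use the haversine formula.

Let φ₁ = 0.3073 rad, φ₂ = -0.2932 rad, and Δλ = -2.6984 rad.
Haversine: a = sin²(Δφ/2) + cos φ₁ cos φ₂ sin²(Δλ/2) = 0.0875 + (0.9532)(0.9573)(0.9517) = 0.95587.
Central angle c = 2·arcsin(√a) = 2.71831 rad.
Distance = R·c = 6371 × 2.7183 ≈ 17318 km.

17318 km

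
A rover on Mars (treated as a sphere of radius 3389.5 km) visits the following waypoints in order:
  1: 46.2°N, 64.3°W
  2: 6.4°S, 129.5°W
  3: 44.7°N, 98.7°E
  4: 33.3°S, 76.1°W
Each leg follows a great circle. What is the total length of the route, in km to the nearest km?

Leg 1→2: central angle 1.3612 rad, distance 4613.8 km.
Leg 2→3: central angle 2.1522 rad, distance 7295.0 km.
Leg 3→4: central angle 2.9306 rad, distance 9933.3 km.
Total: 4613.8 + 7295.0 + 9933.3 ≈ 21842 km.

21842 km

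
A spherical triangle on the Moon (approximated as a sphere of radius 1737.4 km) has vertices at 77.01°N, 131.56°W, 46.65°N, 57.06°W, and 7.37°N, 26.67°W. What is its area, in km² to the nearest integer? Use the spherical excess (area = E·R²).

477506 km²

Side lengths (central angles): a = 0.8223, b = 1.5030, c = 0.7230 rad; semiperimeter s = 1.5242.
By l'Huilier's theorem, tan(E/4) = √[tan(s/2) tan((s−a)/2) tan((s−b)/2) tan((s−c)/2)], giving spherical excess E = 0.1582 rad.
Area = E·R² = 0.1582 × (1737.4)² ≈ 477506 km².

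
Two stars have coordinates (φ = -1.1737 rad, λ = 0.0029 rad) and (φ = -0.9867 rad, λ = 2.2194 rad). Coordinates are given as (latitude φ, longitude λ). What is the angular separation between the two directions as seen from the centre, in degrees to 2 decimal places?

Let φ₁ = -1.1737 rad, φ₂ = -0.9867 rad, and Δλ = 2.2165 rad.
cos c = sin φ₁ sin φ₂ + cos φ₁ cos φ₂ cos Δλ = (-0.9222)(-0.8342) + (0.3867)(0.5514)(-0.6018) = 0.64096,
so c = arccos(0.64096) = 0.87504 rad.
So the angular separation is 50.14°.

50.14°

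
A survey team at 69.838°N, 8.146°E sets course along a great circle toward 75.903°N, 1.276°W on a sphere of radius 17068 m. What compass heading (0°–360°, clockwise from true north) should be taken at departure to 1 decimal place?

Δλ = -9.422° = -0.1644 rad.
y = sin Δλ · cos φ₂ = (-0.1637)(0.2436) = -0.0399
x = cos φ₁ sin φ₂ − sin φ₁ cos φ₂ cos Δλ = (0.3447)(0.9699) − (0.9387)(0.2436)(0.9865) = 0.1087
θ = atan2(y, x) = -20.14°; adding 360° gives 339.9°.

339.9°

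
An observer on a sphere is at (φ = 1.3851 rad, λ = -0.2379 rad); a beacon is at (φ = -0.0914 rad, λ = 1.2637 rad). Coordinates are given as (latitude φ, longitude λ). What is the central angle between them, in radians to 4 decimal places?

1.6479 rad

With latitudes φ₁ = 79.360°, φ₂ = -5.237° and longitude difference Δλ = 86.035°:
cos c = sin φ₁ sin φ₂ + cos φ₁ cos φ₂ cos Δλ = (0.9828)(-0.0913) + (0.1846)(0.9958)(0.0691) = -0.07699,
so c = arccos(-0.07699) = 1.64786 rad.
So the angular separation is 1.6479 rad.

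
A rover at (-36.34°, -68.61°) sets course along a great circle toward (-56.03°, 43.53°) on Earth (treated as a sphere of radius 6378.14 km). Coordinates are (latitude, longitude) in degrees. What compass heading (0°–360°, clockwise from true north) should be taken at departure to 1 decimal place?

With φ₁ = -0.6343, φ₂ = -0.9779, Δλ = 1.9572 rad, the forward-azimuth formula gives
θ = atan2( sin Δλ cos φ₂ , cos φ₁ sin φ₂ − sin φ₁ cos φ₂ cos Δλ ) = atan2(0.5176, -0.7928) = 146.86°.
So the initial bearing is 146.9°.

146.9°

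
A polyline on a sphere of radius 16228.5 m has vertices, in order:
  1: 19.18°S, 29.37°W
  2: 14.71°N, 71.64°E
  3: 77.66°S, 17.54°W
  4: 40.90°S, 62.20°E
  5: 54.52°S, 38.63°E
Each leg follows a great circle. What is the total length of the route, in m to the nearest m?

78717 m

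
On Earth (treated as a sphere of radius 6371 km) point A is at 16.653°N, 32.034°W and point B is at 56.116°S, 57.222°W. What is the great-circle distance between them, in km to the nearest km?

8428 km

Let φ₁ = 0.2906 rad, φ₂ = -0.9794 rad, and Δλ = -0.4396 rad.
cos c = sin φ₁ sin φ₂ + cos φ₁ cos φ₂ cos Δλ = (0.2866)(-0.8302) + (0.9581)(0.5575)(0.9049) = 0.24544,
so c = arccos(0.24544) = 1.32283 rad.
Distance = R·c = 6371 × 1.3228 ≈ 8428 km.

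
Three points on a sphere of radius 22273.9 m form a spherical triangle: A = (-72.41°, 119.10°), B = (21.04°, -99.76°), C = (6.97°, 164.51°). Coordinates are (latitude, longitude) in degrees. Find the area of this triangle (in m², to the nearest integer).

1031276405 m²

Side lengths (central angles): a = 1.6197, b = 1.4757, c = 2.1674 rad; semiperimeter s = 2.6315.
By l'Huilier's theorem, tan(E/4) = √[tan(s/2) tan((s−a)/2) tan((s−b)/2) tan((s−c)/2)], giving spherical excess E = 2.0787 rad.
Area = E·R² = 2.0787 × (22273.9)² ≈ 1031276405 m².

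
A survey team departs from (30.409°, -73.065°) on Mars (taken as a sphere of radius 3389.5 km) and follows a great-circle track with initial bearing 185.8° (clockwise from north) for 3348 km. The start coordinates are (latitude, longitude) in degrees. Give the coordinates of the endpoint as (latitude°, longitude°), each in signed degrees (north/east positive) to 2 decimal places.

-25.95°, -78.45°

Angular distance δ = d/R = 3348/3389.5 = 0.98776 rad; initial bearing θ = 3.2428 rad.
sin φ₂ = sin φ₁ cos δ + cos φ₁ sin δ cos θ = (0.5062)(0.5506) + (0.8624)(0.8348)(-0.9949) = -0.4376, so φ₂ = -25.95°.
Δλ = atan2(sin θ sin δ cos φ₁, cos δ − sin φ₁ sin φ₂) = atan2(-0.0728, 0.7721) = -5.383°.
λ₂ = -73.065° − 5.383° = -78.45°.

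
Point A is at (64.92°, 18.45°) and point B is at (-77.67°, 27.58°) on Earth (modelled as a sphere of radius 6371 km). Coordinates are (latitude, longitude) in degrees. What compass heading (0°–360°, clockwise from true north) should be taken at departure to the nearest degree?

Δλ = 9.130° = 0.1593 rad.
y = sin Δλ · cos φ₂ = (0.1587)(0.2135) = 0.0339
x = cos φ₁ sin φ₂ − sin φ₁ cos φ₂ cos Δλ = (0.4239)(-0.9769) − (0.9057)(0.2135)(0.9873) = -0.6051
θ = atan2(y, x) = 176.79°, so the bearing is 177°.

177°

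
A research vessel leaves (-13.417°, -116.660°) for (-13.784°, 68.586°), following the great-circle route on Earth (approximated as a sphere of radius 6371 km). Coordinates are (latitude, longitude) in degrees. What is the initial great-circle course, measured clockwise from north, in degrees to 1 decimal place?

With φ₁ = -0.2342, φ₂ = -0.2406, Δλ = -3.0500 rad, the forward-azimuth formula gives
θ = atan2( sin Δλ cos φ₂ , cos φ₁ sin φ₂ − sin φ₁ cos φ₂ cos Δλ ) = atan2(-0.0888, -0.4562) = -168.98°.
Adding 360° brings this into [0°, 360°): 191.0°.

191.0°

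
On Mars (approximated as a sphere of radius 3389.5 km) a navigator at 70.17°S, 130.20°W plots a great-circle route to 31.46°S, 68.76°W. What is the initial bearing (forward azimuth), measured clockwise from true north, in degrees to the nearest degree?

75°

Δλ = 61.440° = 1.0723 rad.
y = sin Δλ · cos φ₂ = (0.8783)(0.8530) = 0.7492
x = cos φ₁ sin φ₂ − sin φ₁ cos φ₂ cos Δλ = (0.3392)(-0.5219) − (-0.9407)(0.8530)(0.4781) = 0.2066
θ = atan2(y, x) = 74.59°, so the bearing is 75°.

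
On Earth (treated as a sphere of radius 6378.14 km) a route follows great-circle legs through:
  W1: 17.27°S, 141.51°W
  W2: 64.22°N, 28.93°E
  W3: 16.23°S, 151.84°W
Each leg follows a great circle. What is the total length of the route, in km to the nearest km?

29456 km

Leg W1→W2: central angle 2.3143 rad, distance 14760.9 km.
Leg W2→W3: central angle 2.3040 rad, distance 14695.0 km.
Total: 14760.9 + 14695.0 ≈ 29456 km.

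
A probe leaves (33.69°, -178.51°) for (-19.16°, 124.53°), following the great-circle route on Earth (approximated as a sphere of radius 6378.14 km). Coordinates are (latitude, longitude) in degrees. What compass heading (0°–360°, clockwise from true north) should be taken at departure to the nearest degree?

235°

Δλ = -56.960° = -0.9941 rad.
y = sin Δλ · cos φ₂ = (-0.8383)(0.9446) = -0.7919
x = cos φ₁ sin φ₂ − sin φ₁ cos φ₂ cos Δλ = (0.8321)(-0.3282) − (0.5547)(0.9446)(0.5452) = -0.5588
θ = atan2(y, x) = -125.21°; adding 360° gives 235°.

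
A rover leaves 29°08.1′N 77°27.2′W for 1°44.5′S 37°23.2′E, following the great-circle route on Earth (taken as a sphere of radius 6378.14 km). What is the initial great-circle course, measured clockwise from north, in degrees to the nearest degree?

Δλ = 114.840° = 2.0043 rad.
y = sin Δλ · cos φ₂ = (0.9075)(0.9995) = 0.9071
x = cos φ₁ sin φ₂ − sin φ₁ cos φ₂ cos Δλ = (0.8735)(-0.0304) − (0.4869)(0.9995)(-0.4201) = 0.1779
θ = atan2(y, x) = 78.90°, so the bearing is 79°.

79°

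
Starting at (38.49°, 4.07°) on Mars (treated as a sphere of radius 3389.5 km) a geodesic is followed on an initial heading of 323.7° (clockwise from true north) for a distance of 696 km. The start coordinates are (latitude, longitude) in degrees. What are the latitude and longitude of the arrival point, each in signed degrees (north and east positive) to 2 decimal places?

Angular distance δ = d/R = 696/3389.5 = 0.20534 rad; initial bearing θ = 5.6496 rad.
sin φ₂ = sin φ₁ cos δ + cos φ₁ sin δ cos θ = (0.6224)(0.9790) + (0.7827)(0.2039)(0.8059) = 0.7379, so φ₂ = 47.56°.
Δλ = atan2(sin θ sin δ cos φ₁, cos δ − sin φ₁ sin φ₂) = atan2(-0.0945, 0.5197) = -10.304°.
λ₂ = 4.070° − 10.304° = -6.23°.

47.56°, -6.23°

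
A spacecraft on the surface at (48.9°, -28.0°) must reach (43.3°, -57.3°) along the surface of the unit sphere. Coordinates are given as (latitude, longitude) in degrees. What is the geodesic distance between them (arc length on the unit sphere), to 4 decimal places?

0.3653

In radians: φ₁ = 0.8535, φ₂ = 0.7557, Δλ = -29.300° = -0.5114 rad.
cos c = sin φ₁ sin φ₂ + cos φ₁ cos φ₂ cos Δλ = (0.7536)(0.6858) + (0.6574)(0.7278)(0.8721) = 0.93402,
so c = arccos(0.93402) = 0.36528 rad.
On the unit sphere the arc length equals the central angle: 0.3653.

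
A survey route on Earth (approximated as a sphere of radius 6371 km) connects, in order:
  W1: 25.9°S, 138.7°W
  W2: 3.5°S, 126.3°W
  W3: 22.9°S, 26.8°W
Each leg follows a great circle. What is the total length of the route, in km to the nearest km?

Leg W1→W2: central angle 0.4427 rad, distance 2820.4 km.
Leg W2→W3: central angle 1.6991 rad, distance 10825.3 km.
Total: 2820.4 + 10825.3 ≈ 13646 km.

13646 km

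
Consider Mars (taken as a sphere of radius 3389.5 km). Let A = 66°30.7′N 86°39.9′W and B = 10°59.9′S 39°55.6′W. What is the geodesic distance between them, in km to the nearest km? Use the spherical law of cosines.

5008 km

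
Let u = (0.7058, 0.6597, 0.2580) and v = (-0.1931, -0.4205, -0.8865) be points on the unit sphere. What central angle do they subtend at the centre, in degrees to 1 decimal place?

130.0°

u·v = -0.6424; |u| = 1.0000, |v| = 1.0000.
cos θ = (u·v)/(|u||v|) = -0.6424, so θ = 130.0°.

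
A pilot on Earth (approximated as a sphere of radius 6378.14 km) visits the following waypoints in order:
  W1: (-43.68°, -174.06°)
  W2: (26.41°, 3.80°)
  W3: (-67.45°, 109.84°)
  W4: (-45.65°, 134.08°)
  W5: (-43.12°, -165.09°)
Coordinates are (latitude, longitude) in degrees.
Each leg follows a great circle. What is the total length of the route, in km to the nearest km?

Leg W1→W2: central angle 2.8387 rad, distance 18105.3 km.
Leg W2→W3: central angle 2.1010 rad, distance 13400.3 km.
Leg W3→W4: central angle 0.4398 rad, distance 2804.9 km.
Leg W4→W5: central angle 0.7415 rad, distance 4729.2 km.
Total: 18105.3 + 13400.3 + 2804.9 + 4729.2 ≈ 39040 km.

39040 km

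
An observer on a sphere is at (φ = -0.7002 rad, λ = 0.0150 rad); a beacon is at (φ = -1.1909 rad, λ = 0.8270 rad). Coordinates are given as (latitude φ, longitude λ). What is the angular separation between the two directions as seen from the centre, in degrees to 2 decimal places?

Let φ₁ = -0.7002 rad, φ₂ = -1.1909 rad, and Δλ = 0.8120 rad.
Haversine: a = sin²(Δφ/2) + cos φ₁ cos φ₂ sin²(Δλ/2) = 0.0590 + (0.7647)(0.3708)(0.1560) = 0.10323.
Central angle c = 2·arcsin(√a) = 0.65419 rad.
So the angular separation is 37.48°.

37.48°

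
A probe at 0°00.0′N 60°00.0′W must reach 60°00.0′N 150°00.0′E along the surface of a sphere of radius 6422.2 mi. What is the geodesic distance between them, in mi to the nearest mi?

Let φ₁ = 0.0000 rad, φ₂ = 1.0472 rad, and Δλ = -2.6180 rad.
cos c = sin φ₁ sin φ₂ + cos φ₁ cos φ₂ cos Δλ = (0.0000)(0.8660) + (1.0000)(0.5000)(-0.8660) = -0.43301,
so c = arccos(-0.43301) = 2.01863 rad.
Distance = R·c = 6422.2 × 2.0186 ≈ 12964 mi.

12964 mi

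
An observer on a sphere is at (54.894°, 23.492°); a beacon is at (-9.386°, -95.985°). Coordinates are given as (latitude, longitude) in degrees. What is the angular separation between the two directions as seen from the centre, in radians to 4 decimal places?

1.9961 rad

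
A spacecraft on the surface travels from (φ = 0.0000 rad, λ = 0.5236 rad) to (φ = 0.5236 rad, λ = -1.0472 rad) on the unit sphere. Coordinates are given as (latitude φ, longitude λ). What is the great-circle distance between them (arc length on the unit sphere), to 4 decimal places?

With latitudes φ₁ = 0.000°, φ₂ = 30.000° and longitude difference Δλ = -90.000°:
cos c = sin φ₁ sin φ₂ + cos φ₁ cos φ₂ cos Δλ = (0.0000)(0.5000) + (1.0000)(0.8660)(-0.0000) = -0.00000,
so c = arccos(-0.00000) = 1.57080 rad.
On the unit sphere the arc length equals the central angle: 1.5708.

1.5708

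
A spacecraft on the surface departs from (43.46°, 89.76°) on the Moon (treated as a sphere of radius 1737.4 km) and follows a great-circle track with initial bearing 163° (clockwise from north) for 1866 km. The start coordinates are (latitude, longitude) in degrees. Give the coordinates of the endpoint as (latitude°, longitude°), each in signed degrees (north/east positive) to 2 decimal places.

-16.40°, 105.30°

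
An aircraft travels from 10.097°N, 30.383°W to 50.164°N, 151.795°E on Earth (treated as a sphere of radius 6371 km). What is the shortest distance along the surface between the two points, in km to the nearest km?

13311 km

Let φ₁ = 0.1762 rad, φ₂ = 0.8755 rad, and Δλ = -3.1036 rad.
cos c = sin φ₁ sin φ₂ + cos φ₁ cos φ₂ cos Δλ = (0.1753)(0.7679) + (0.9845)(0.6406)(-0.9993) = -0.49559,
so c = arccos(-0.49559) = 2.08932 rad.
Distance = R·c = 6371 × 2.0893 ≈ 13311 km.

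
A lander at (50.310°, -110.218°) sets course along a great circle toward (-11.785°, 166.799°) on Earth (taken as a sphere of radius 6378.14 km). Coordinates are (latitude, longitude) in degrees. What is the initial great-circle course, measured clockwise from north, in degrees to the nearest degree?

Δλ = -82.983° = -1.4483 rad.
y = sin Δλ · cos φ₂ = (-0.9925)(0.9789) = -0.9716
x = cos φ₁ sin φ₂ − sin φ₁ cos φ₂ cos Δλ = (0.6386)(-0.2042) − (0.7695)(0.9789)(0.1222) = -0.2225
θ = atan2(y, x) = -102.90°; adding 360° gives 257°.

257°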